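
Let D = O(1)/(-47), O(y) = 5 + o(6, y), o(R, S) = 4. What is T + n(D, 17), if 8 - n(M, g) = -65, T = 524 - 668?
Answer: -71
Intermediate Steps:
T = -144
O(y) = 9 (O(y) = 5 + 4 = 9)
D = -9/47 (D = 9/(-47) = 9*(-1/47) = -9/47 ≈ -0.19149)
n(M, g) = 73 (n(M, g) = 8 - 1*(-65) = 8 + 65 = 73)
T + n(D, 17) = -144 + 73 = -71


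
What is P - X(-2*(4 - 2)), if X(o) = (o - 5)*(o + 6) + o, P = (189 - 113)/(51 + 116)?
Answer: 3750/167 ≈ 22.455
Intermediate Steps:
P = 76/167 ≈ 0.45509
X(o) = o + (-5 + o)*(6 + o) (X(o) = (-5 + o)*(6 + o) + o = o + (-5 + o)*(6 + o))
P - X(-2*(4 - 2)) = 76/167 - (-30 + (-2*(4 - 2))² + 2*(-2*(4 - 2))) = 76/167 - (-30 + (-2*2)² + 2*(-2*2)) = 76/167 - (-30 + (-4)² + 2*(-4)) = 76/167 - (-30 + 16 - 8) = 76/167 - 1*(-22) = 76/167 + 22 = 3750/167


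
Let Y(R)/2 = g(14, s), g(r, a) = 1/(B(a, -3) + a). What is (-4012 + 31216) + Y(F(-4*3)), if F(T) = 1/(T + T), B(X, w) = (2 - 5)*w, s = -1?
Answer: 108817/4 ≈ 27204.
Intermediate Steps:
B(X, w) = -3*w
F(T) = 1/(2*T)
g(r, a) = 1/(9 + a) (g(r, a) = 1/(-3*(-3) + a) = 1/(9 + a))
Y(R) = 1/4 (Y(R) = 2/(9 - 1) = 2/8 = 2*(1/8) = 1/4)
(-4012 + 31216) + Y(F(-4*3)) = (-4012 + 31216) + 1/4 = 27204 + 1/4 = 108817/4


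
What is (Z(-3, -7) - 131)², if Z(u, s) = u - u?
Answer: 17161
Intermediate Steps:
Z(u, s) = 0
(Z(-3, -7) - 131)² = (0 - 131)² = (-131)² = 17161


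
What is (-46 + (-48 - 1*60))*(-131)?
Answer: 20174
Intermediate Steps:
(-46 + (-48 - 1*60))*(-131) = (-46 + (-48 - 60))*(-131) = (-46 - 108)*(-131) = -154*(-131) = 20174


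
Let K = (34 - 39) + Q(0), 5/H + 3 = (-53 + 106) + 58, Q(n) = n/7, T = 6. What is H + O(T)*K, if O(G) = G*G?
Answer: -19435/108 ≈ -179.95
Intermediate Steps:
O(G) = G²
Q(n) = n/7 (Q(n) = n*(⅐) = n/7)
H = 5/108 (H = 5/(-3 + ((-53 + 106) + 58)) = 5/(-3 + (53 + 58)) = 5/(-3 + 111) = 5/108 ≈ 0.046296)
K = -5 (K = (34 - 39) + (⅐)*0 = -5 + 0 = -5)
H + O(T)*K = 5/108 + 6²*(-5) = 5/108 + 36*(-5) = 5/108 - 180 = -19435/108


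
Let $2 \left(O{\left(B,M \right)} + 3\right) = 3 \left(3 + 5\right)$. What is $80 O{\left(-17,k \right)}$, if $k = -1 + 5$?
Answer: $720$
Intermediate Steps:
$k = 4$
$O{\left(B,M \right)} = 9$ ($O{\left(B,M \right)} = -3 + \frac{3 \left(3 + 5\right)}{2} = -3 + \frac{3 \cdot 8}{2} = -3 + \frac{1}{2} \cdot 24 = -3 + 12 = 9$)
$80 O{\left(-17,k \right)} = 80 \cdot 9 = 720$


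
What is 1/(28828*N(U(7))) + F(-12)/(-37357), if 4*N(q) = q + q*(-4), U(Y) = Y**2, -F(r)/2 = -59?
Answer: -125049979/39577089153 ≈ -0.0031597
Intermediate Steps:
F(r) = 118 (F(r) = -2*(-59) = 118)
N(q) = -3*q/4 (N(q) = (q + q*(-4))/4 = (q - 4*q)/4 = (-3*q)/4 = -3*q/4)
1/(28828*N(U(7))) + F(-12)/(-37357) = 1/(28828*((-3/4*7**2))) + 118/(-37357) = 1/(28828*((-3/4*49))) + 118*(-1/37357) = 1/(28828*(-147/4)) - 118/37357 = (1/28828)*(-4/147) - 118/37357 = -1/1059429 - 118/37357 = -125049979/39577089153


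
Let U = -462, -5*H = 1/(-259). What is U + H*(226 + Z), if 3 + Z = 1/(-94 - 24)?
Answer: -10081701/21830 ≈ -461.83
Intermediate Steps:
H = 1/1295 (H = -1/5/(-259) = -1/5*(-1/259) = 1/1295 ≈ 0.00077220)
Z = -355/118 (Z = -3 + 1/(-94 - 24) = -3 + 1/(-118) = -3 - 1/118 = -355/118 ≈ -3.0085)
U + H*(226 + Z) = -462 + (226 - 355/118)/1295 = -462 + (1/1295)*(26313/118) = -462 + 3759/21830 = -10081701/21830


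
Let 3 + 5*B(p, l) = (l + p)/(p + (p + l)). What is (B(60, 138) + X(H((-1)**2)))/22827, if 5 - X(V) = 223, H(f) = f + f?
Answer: -46966/4907805 ≈ -0.0095697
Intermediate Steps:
B(p, l) = -3/5 + (l + p)/(5*(l + 2*p)) (B(p, l) = -3/5 + ((l + p)/(p + (p + l)))/5 = -3/5 + ((l + p)/(p + (l + p)))/5 = -3/5 + ((l + p)/(l + 2*p))/5 = -3/5 + (l + p)/(5*(l + 2*p)))
H(f) = 2*f
X(V) = -218 (X(V) = 5 - 1*223 = 5 - 223 = -218)
(B(60, 138) + X(H((-1)**2)))/22827 = ((-1*60 - 2/5*138)/(138 + 2*60) - 218)/22827 = ((-60 - 276/5)/(138 + 120) - 218)*(1/22827) = (-576/5/258 - 218)*(1/22827) = ((1/258)*(-576/5) - 218)*(1/22827) = (-96/215 - 218)*(1/22827) = -46966/215*1/22827 = -46966/4907805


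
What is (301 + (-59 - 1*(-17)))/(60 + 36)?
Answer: 259/96 ≈ 2.6979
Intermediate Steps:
(301 + (-59 - 1*(-17)))/(60 + 36) = (301 + (-59 + 17))/96 = (301 - 42)*(1/96) = 259*(1/96) = 259/96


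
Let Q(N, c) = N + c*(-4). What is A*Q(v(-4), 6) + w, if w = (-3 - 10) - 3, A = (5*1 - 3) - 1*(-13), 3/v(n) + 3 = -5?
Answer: -3053/8 ≈ -381.63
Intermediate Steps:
v(n) = -3/8 (v(n) = 3/(-3 - 5) = 3/(-8) = 3*(-⅛) = -3/8)
A = 15 (A = (5 - 3) + 13 = 2 + 13 = 15)
w = -16 (w = -13 - 3 = -16)
Q(N, c) = N - 4*c
A*Q(v(-4), 6) + w = 15*(-3/8 - 4*6) - 16 = 15*(-3/8 - 24) - 16 = 15*(-195/8) - 16 = -2925/8 - 16 = -3053/8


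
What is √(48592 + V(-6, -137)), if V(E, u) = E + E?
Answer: 2*√12145 ≈ 220.41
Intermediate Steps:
V(E, u) = 2*E
√(48592 + V(-6, -137)) = √(48592 + 2*(-6)) = √(48592 - 12) = √48580 = 2*√12145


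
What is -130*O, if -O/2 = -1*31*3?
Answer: -24180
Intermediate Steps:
O = 186 (O = -2*(-1*31)*3 = -(-62)*3 = -2*(-93) = 186)
-130*O = -130*186 = -24180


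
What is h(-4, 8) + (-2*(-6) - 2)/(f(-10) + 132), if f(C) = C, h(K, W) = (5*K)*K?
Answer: 4885/61 ≈ 80.082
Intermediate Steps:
h(K, W) = 5*K²
h(-4, 8) + (-2*(-6) - 2)/(f(-10) + 132) = 5*(-4)² + (-2*(-6) - 2)/(-10 + 132) = 5*16 + (12 - 2)/122 = 80 + 10*(1/122) = 80 + 5/61 = 4885/61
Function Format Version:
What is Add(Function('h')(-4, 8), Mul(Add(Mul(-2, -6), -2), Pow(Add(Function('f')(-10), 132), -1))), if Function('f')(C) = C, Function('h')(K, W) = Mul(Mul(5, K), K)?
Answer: Rational(4885, 61) ≈ 80.082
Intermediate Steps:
Function('h')(K, W) = Mul(5, Pow(K, 2))
Add(Function('h')(-4, 8), Mul(Add(Mul(-2, -6), -2), Pow(Add(Function('f')(-10), 132), -1))) = Add(Mul(5, Pow(-4, 2)), Mul(Add(Mul(-2, -6), -2), Pow(Add(-10, 132), -1))) = Add(Mul(5, 16), Mul(Add(12, -2), Pow(122, -1))) = Add(80, Mul(10, Rational(1, 122))) = Add(80, Rational(5, 61)) = Rational(4885, 61)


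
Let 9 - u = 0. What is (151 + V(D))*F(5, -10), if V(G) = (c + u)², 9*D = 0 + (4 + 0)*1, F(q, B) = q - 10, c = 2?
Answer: -1360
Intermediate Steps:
u = 9 (u = 9 - 1*0 = 9 + 0 = 9)
F(q, B) = -10 + q
D = 4/9 (D = (0 + (4 + 0)*1)/9 = (0 + 4*1)/9 = (0 + 4)/9 = (⅑)*4 = 4/9 ≈ 0.44444)
V(G) = 121 (V(G) = (2 + 9)² = 11² = 121)
(151 + V(D))*F(5, -10) = (151 + 121)*(-10 + 5) = 272*(-5) = -1360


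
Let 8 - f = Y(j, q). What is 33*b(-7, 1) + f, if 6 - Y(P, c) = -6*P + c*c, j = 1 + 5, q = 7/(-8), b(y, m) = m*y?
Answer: -16911/64 ≈ -264.23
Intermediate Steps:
q = -7/8 (q = 7*(-⅛) = -7/8 ≈ -0.87500)
j = 6
Y(P, c) = 6 - c² + 6*P (Y(P, c) = 6 - (-6*P + c*c) = 6 - (-6*P + c²) = 6 - (c² - 6*P) = 6 + (-c² + 6*P) = 6 - c² + 6*P)
f = -2127/64 (f = 8 - (6 - (-7/8)² + 6*6) = 8 - (6 - 1*49/64 + 36) = 8 - (6 - 49/64 + 36) = 8 - 1*2639/64 = 8 - 2639/64 = -2127/64 ≈ -33.234)
33*b(-7, 1) + f = 33*(1*(-7)) - 2127/64 = 33*(-7) - 2127/64 = -231 - 2127/64 = -16911/64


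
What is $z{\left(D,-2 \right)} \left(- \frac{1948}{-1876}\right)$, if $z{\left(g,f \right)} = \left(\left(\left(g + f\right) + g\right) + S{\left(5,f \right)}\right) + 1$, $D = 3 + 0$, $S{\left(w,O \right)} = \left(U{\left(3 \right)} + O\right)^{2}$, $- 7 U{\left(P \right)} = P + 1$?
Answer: $\frac{277103}{22981} \approx 12.058$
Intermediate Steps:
$U{\left(P \right)} = - \frac{1}{7} - \frac{P}{7}$ ($U{\left(P \right)} = - \frac{P + 1}{7} = - \frac{1 + P}{7} = - \frac{1}{7} - \frac{P}{7}$)
$S{\left(w,O \right)} = \left(- \frac{4}{7} + O\right)^{2}$ ($S{\left(w,O \right)} = \left(\left(- \frac{1}{7} - \frac{3}{7}\right) + O\right)^{2} = \left(- \frac{4}{7} + O\right)^{2}$)
$D = 3$
$z{\left(g,f \right)} = 1 + f + 2 g + \frac{\left(-4 + 7 f\right)^{2}}{49}$ ($z{\left(g,f \right)} = \left(\left(\left(g + f\right) + g\right) + \frac{\left(-4 + 7 f\right)^{2}}{49}\right) + 1 = \left(\left(\left(f + g\right) + g\right) + \frac{\left(-4 + 7 f\right)^{2}}{49}\right) + 1 = \left(\left(f + 2 g\right) + \frac{\left(-4 + 7 f\right)^{2}}{49}\right) + 1 = \left(f + 2 g + \frac{\left(-4 + 7 f\right)^{2}}{49}\right) + 1 = 1 + f + 2 g + \frac{\left(-4 + 7 f\right)^{2}}{49}$)
$z{\left(D,-2 \right)} \left(- \frac{1948}{-1876}\right) = \left(\frac{65}{49} + \left(-2\right)^{2} + 2 \cdot 3 - - \frac{2}{7}\right) \left(- \frac{1948}{-1876}\right) = \left(\frac{65}{49} + 4 + 6 + \frac{2}{7}\right) \left(\left(-1948\right) \left(- \frac{1}{1876}\right)\right) = \frac{569}{49} \cdot \frac{487}{469} = \frac{277103}{22981}$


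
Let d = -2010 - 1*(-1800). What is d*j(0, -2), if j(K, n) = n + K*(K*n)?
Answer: 420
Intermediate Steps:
j(K, n) = n + n*K**2
d = -210 (d = -2010 + 1800 = -210)
d*j(0, -2) = -(-420)*(1 + 0**2) = -(-420)*(1 + 0) = -(-420) = -210*(-2) = 420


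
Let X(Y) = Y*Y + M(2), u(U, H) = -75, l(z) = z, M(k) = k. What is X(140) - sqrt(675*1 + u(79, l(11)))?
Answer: 19602 - 10*sqrt(6) ≈ 19578.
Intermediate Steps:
X(Y) = 2 + Y**2 (X(Y) = Y*Y + 2 = Y**2 + 2 = 2 + Y**2)
X(140) - sqrt(675*1 + u(79, l(11))) = (2 + 140**2) - sqrt(675*1 - 75) = (2 + 19600) - sqrt(675 - 75) = 19602 - sqrt(600) = 19602 - 10*sqrt(6)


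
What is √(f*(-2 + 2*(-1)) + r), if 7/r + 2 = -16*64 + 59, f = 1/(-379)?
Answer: 9*√5497395/366493 ≈ 0.057578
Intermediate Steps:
f = -1/379 ≈ -0.0026385
r = -7/967 (r = 7/(-2 + (-16*64 + 59)) = 7/(-2 + (-1024 + 59)) = 7/(-2 - 965) = 7/(-967) = 7*(-1/967) = -7/967 ≈ -0.0072389)
√(f*(-2 + 2*(-1)) + r) = √(-(-2 + 2*(-1))/379 - 7/967) = √(-(-2 - 2)/379 - 7/967) = √(-1/379*(-4) - 7/967) = √(4/379 - 7/967) = √(1215/366493) = 9*√5497395/366493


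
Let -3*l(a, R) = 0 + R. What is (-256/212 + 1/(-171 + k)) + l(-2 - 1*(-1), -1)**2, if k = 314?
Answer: -74312/68211 ≈ -1.0894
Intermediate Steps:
l(a, R) = -R/3 (l(a, R) = -(0 + R)/3 = -R/3)
(-256/212 + 1/(-171 + k)) + l(-2 - 1*(-1), -1)**2 = (-256/212 + 1/(-171 + 314)) + (-1/3*(-1))**2 = (-256*1/212 + 1/143) + (1/3)**2 = (-64/53 + 1/143) + 1/9 = -9099/7579 + 1/9 = -74312/68211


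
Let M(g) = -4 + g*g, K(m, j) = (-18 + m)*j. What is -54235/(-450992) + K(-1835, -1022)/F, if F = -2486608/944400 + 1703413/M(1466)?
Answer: -36114114931591498168205/35096529287580464 ≈ -1.0290e+6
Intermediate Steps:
K(m, j) = j*(-18 + m)
M(g) = -4 + g²
F = -77820735817/42284565600 (F = -2486608/944400 + 1703413/(-4 + 1466²) = -2486608*1/944400 + 1703413/(-4 + 2149156) = -155413/59025 + 1703413/2149152 = -77820735817/42284565600 ≈ -1.8404)
-54235/(-450992) + K(-1835, -1022)/F = -54235/(-450992) + (-1022*(-18 - 1835))/(-77820735817/42284565600) = -54235*(-1/450992) - 1022*(-1853)*(-42284565600/77820735817) = 54235/450992 + 1893766*(-42284565600/77820735817) = 54235/450992 - 80077072658049600/77820735817 = -36114114931591498168205/35096529287580464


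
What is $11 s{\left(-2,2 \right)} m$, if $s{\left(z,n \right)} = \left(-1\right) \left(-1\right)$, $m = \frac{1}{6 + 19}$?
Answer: $\frac{11}{25} \approx 0.44$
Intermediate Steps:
$m = \frac{1}{25} \approx 0.04$
$s{\left(z,n \right)} = 1$
$11 s{\left(-2,2 \right)} m = 11 \cdot 1 \cdot \frac{1}{25} = 11 \cdot \frac{1}{25} = \frac{11}{25}$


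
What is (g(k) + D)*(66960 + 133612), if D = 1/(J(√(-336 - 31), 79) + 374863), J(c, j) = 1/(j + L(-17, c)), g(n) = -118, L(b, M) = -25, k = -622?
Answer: -479091714701200/20242603 ≈ -2.3667e+7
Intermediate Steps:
J(c, j) = 1/(-25 + j) (J(c, j) = 1/(j - 25) = 1/(-25 + j))
D = 54/20242603 (D = 1/(1/(-25 + 79) + 374863) = 1/(1/54 + 374863) = 1/(20242603/54) = 54/20242603 ≈ 2.6676e-6)
(g(k) + D)*(66960 + 133612) = (-118 + 54/20242603)*(66960 + 133612) = -2388627100/20242603*200572 = -479091714701200/20242603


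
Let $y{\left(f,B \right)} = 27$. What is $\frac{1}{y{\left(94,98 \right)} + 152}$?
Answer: $\frac{1}{179} \approx 0.0055866$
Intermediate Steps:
$\frac{1}{y{\left(94,98 \right)} + 152} = \frac{1}{27 + 152} = \frac{1}{179}$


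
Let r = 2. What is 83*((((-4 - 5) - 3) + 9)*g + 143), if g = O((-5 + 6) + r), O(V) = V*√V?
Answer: 11869 - 747*√3 ≈ 10575.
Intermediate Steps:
O(V) = V^(3/2)
g = 3*√3 (g = ((-5 + 6) + 2)^(3/2) = (1 + 2)^(3/2) = 3^(3/2) = 3*√3 ≈ 5.1962)
83*((((-4 - 5) - 3) + 9)*g + 143) = 83*((((-4 - 5) - 3) + 9)*(3*√3) + 143) = 83*(((-9 - 3) + 9)*(3*√3) + 143) = 83*((-12 + 9)*(3*√3) + 143) = 83*(-9*√3 + 143) = 83*(143 - 9*√3) = 11869 - 747*√3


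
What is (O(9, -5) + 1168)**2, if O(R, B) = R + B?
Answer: 1373584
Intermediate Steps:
O(R, B) = B + R
(O(9, -5) + 1168)**2 = ((-5 + 9) + 1168)**2 = (4 + 1168)**2 = 1172**2 = 1373584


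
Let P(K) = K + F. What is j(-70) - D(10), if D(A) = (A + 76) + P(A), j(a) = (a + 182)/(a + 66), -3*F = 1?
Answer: -371/3 ≈ -123.67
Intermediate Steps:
F = -⅓ (F = -⅓*1 = -⅓ ≈ -0.33333)
P(K) = -⅓ + K (P(K) = K - ⅓ = -⅓ + K)
j(a) = (182 + a)/(66 + a)
D(A) = 227/3 + 2*A (D(A) = (A + 76) + (-⅓ + A) = (76 + A) + (-⅓ + A) = 227/3 + 2*A)
j(-70) - D(10) = (182 - 70)/(66 - 70) - (227/3 + 2*10) = 112/(-4) - (227/3 + 20) = -¼*112 - 1*287/3 = -28 - 287/3 = -371/3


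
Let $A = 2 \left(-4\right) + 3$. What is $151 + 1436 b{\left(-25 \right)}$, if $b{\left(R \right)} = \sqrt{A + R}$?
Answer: $151 + 1436 i \sqrt{30} \approx 151.0 + 7865.3 i$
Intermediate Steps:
$A = -5$ ($A = -8 + 3 = -5$)
$b{\left(R \right)} = \sqrt{-5 + R}$
$151 + 1436 b{\left(-25 \right)} = 151 + 1436 \sqrt{-5 - 25} = 151 + 1436 \sqrt{-30} = 151 + 1436 i \sqrt{30}$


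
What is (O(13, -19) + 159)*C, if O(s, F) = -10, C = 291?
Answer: 43359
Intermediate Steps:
(O(13, -19) + 159)*C = (-10 + 159)*291 = 149*291 = 43359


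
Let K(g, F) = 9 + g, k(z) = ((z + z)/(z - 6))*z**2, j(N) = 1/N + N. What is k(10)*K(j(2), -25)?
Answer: 5750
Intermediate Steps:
j(N) = N + 1/N (j(N) = 1/N + N = N + 1/N)
k(z) = 2*z**3/(-6 + z) (k(z) = ((2*z)/(-6 + z))*z**2 = (2*z/(-6 + z))*z**2 = 2*z**3/(-6 + z))
k(10)*K(j(2), -25) = (2*10**3/(-6 + 10))*(9 + (2 + 1/2)) = (2*1000/4)*(9 + (2 + 1/2)) = (2*1000*(1/4))*(9 + 5/2) = 500*(23/2) = 5750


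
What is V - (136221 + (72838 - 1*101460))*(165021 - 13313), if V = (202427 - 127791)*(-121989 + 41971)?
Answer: -22295852540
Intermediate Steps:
V = -5972223448 (V = 74636*(-80018) = -5972223448)
V - (136221 + (72838 - 1*101460))*(165021 - 13313) = -5972223448 - (136221 + (72838 - 1*101460))*(165021 - 13313) = -5972223448 - (136221 + (72838 - 101460))*151708 = -5972223448 - (136221 - 28622)*151708 = -5972223448 - 107599*151708 = -5972223448 - 1*16323629092 = -5972223448 - 16323629092 = -22295852540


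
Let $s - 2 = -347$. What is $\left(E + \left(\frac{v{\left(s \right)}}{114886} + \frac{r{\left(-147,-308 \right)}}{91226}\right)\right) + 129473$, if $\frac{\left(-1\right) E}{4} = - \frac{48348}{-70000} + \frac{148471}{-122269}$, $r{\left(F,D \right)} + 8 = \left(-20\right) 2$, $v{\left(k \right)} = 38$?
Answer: $\frac{25924379099847898849639}{200226763682106875} \approx 1.2948 \cdot 10^{5}$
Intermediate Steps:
$s = -345$ ($s = 2 - 347 = -345$)
$r{\left(F,D \right)} = -48$ ($r{\left(F,D \right)} = -8 - 40 = -48$)
$E = \frac{160053871}{76418125}$ ($E = - 4 \left(- \frac{48348}{-70000} + \frac{148471}{-122269}\right) = - 4 \left(\left(-48348\right) \left(- \frac{1}{70000}\right) + 148471 \left(- \frac{1}{122269}\right)\right) = - 4 \left(\frac{12087}{17500} - \frac{148471}{122269}\right) = \left(-4\right) \left(- \frac{160053871}{305672500}\right) = \frac{160053871}{76418125} \approx 2.0944$)
$\left(E + \left(\frac{v{\left(s \right)}}{114886} + \frac{r{\left(-147,-308 \right)}}{91226}\right)\right) + 129473 = \left(\frac{160053871}{76418125} + \left(\frac{38}{114886} - \frac{48}{91226}\right)\right) + 129473 = \left(\frac{160053871}{76418125} + \left(38 \cdot \frac{1}{114886} - \frac{24}{45613}\right)\right) + 129473 = \left(\frac{160053871}{76418125} + \left(\frac{19}{57443} - \frac{24}{45613}\right)\right) + 129473 = \left(\frac{160053871}{76418125} - \frac{511985}{2620147559}\right) + 129473 = \frac{419325634475422764}{200226763682106875} + 129473 = \frac{25924379099847898849639}{200226763682106875}$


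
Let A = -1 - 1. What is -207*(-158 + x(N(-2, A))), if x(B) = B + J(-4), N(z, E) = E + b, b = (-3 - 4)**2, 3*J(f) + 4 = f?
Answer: 23529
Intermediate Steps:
J(f) = -4/3 + f/3
A = -2
b = 49 (b = (-7)**2 = 49)
N(z, E) = 49 + E (N(z, E) = E + 49 = 49 + E)
x(B) = -8/3 + B (x(B) = B + (-4/3 + (1/3)*(-4)) = B + (-4/3 - 4/3) = B - 8/3 = -8/3 + B)
-207*(-158 + x(N(-2, A))) = -207*(-158 + (-8/3 + (49 - 2))) = -207*(-158 + (-8/3 + 47)) = -207*(-158 + 133/3) = -207*(-341/3) = 23529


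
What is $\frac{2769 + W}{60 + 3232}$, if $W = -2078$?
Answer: $\frac{691}{3292} \approx 0.2099$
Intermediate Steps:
$\frac{2769 + W}{60 + 3232} = \frac{2769 - 2078}{60 + 3232} = \frac{691}{3292}$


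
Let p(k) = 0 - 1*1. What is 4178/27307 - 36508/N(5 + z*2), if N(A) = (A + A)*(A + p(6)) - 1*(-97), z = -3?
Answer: -996501978/2758007 ≈ -361.31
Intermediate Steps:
p(k) = -1 (p(k) = 0 - 1 = -1)
N(A) = 97 + 2*A*(-1 + A) (N(A) = (A + A)*(A - 1) - 1*(-97) = (2*A)*(-1 + A) + 97 = 2*A*(-1 + A) + 97 = 97 + 2*A*(-1 + A))
4178/27307 - 36508/N(5 + z*2) = 4178/27307 - 36508/(97 - 2*(5 - 3*2) + 2*(5 - 3*2)**2) = 4178*(1/27307) - 36508/(97 - 2*(5 - 6) + 2*(5 - 6)**2) = 4178/27307 - 36508/(97 - 2*(-1) + 2*(-1)**2) = 4178/27307 - 36508/(97 + 2 + 2*1) = 4178/27307 - 36508/(97 + 2 + 2) = 4178/27307 - 36508/101 = -996501978/2758007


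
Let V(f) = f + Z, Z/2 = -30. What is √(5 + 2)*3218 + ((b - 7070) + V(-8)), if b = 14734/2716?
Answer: -9686037/1358 + 3218*√7 ≈ 1381.5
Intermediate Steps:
Z = -60 (Z = 2*(-30) = -60)
V(f) = -60 + f (V(f) = f - 60 = -60 + f)
b = 7367/1358 (b = 14734*(1/2716) = 7367/1358 ≈ 5.4249)
√(5 + 2)*3218 + ((b - 7070) + V(-8)) = √(5 + 2)*3218 + ((7367/1358 - 7070) + (-60 - 8)) = √7*3218 + (-9593693/1358 - 68) = 3218*√7 - 9686037/1358 = -9686037/1358 + 3218*√7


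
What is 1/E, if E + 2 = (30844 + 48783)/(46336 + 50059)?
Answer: -96395/113163 ≈ -0.85182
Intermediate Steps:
E = -113163/96395 (E = -2 + (30844 + 48783)/(46336 + 50059) = -2 + 79627/96395 = -113163/96395 ≈ -1.1740)
1/E = 1/(-113163/96395) = -96395/113163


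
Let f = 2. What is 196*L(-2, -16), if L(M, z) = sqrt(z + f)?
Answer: 196*I*sqrt(14) ≈ 733.37*I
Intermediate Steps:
L(M, z) = sqrt(2 + z) (L(M, z) = sqrt(z + 2) = sqrt(2 + z))
196*L(-2, -16) = 196*sqrt(2 - 16) = 196*sqrt(-14) = 196*(I*sqrt(14)) = 196*I*sqrt(14)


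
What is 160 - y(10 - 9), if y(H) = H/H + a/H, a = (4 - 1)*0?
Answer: 159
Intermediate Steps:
a = 0 (a = 3*0 = 0)
y(H) = 1 (y(H) = H/H + 0/H = 1 + 0 = 1)
160 - y(10 - 9) = 160 - 1*1 = 160 - 1 = 159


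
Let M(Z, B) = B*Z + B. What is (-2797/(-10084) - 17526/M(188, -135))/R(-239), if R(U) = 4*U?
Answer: -82699213/81990785520 ≈ -0.0010086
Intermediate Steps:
M(Z, B) = B + B*Z
(-2797/(-10084) - 17526/M(188, -135))/R(-239) = (-2797/(-10084) - 17526*(-1/(135*(1 + 188))))/((4*(-239))) = (-2797*(-1/10084) - 17526/((-135*189)))/(-956) = (2797/10084 - 17526/(-25515))*(-1/956) = (2797/10084 - 17526*(-1/25515))*(-1/956) = (2797/10084 + 5842/8505)*(-1/956) = (82699213/85764420)*(-1/956) = -82699213/81990785520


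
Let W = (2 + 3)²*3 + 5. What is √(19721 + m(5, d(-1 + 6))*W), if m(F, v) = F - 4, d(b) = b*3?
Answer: √19801 ≈ 140.72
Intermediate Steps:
d(b) = 3*b
m(F, v) = -4 + F
W = 80 (W = 5²*3 + 5 = 25*3 + 5 = 75 + 5 = 80)
√(19721 + m(5, d(-1 + 6))*W) = √(19721 + (-4 + 5)*80) = √(19721 + 1*80) = √(19721 + 80) = √19801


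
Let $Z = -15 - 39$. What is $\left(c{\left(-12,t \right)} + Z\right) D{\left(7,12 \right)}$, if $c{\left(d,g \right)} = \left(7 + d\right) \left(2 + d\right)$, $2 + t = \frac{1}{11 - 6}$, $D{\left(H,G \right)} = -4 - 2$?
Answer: $24$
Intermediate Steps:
$D{\left(H,G \right)} = -6$
$t = - \frac{9}{5}$ ($t = -2 + \frac{1}{11 - 6} = -2 + \frac{1}{5} = - \frac{9}{5} \approx -1.8$)
$Z = -54$
$c{\left(d,g \right)} = \left(2 + d\right) \left(7 + d\right)$
$\left(c{\left(-12,t \right)} + Z\right) D{\left(7,12 \right)} = \left(\left(14 + \left(-12\right)^{2} + 9 \left(-12\right)\right) - 54\right) \left(-6\right) = \left(\left(14 + 144 - 108\right) - 54\right) \left(-6\right) = \left(50 - 54\right) \left(-6\right) = \left(-4\right) \left(-6\right) = 24$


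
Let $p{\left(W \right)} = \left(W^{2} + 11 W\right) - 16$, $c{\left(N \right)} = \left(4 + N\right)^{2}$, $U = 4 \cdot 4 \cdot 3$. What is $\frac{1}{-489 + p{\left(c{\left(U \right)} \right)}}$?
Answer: $\frac{1}{7340855} \approx 1.3622 \cdot 10^{-7}$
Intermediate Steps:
$U = 48$ ($U = 16 \cdot 3 = 48$)
$p{\left(W \right)} = -16 + W^{2} + 11 W$
$\frac{1}{-489 + p{\left(c{\left(U \right)} \right)}} = \frac{1}{-489 + \left(-16 + \left(\left(4 + 48\right)^{2}\right)^{2} + 11 \left(4 + 48\right)^{2}\right)} = \frac{1}{-489 + \left(-16 + \left(52^{2}\right)^{2} + 11 \cdot 52^{2}\right)} = \frac{1}{-489 + \left(-16 + 2704^{2} + 11 \cdot 2704\right)} = \frac{1}{-489 + \left(-16 + 7311616 + 29744\right)} = \frac{1}{-489 + 7341344} = \frac{1}{7340855}$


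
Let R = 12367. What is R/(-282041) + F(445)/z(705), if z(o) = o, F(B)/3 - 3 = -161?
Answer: -47468723/66279635 ≈ -0.71619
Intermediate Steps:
F(B) = -474 (F(B) = 9 + 3*(-161) = 9 - 483 = -474)
R/(-282041) + F(445)/z(705) = 12367/(-282041) - 474/705 = 12367*(-1/282041) - 474*1/705 = -12367/282041 - 158/235 = -47468723/66279635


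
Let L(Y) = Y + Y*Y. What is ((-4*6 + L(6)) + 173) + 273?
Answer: 464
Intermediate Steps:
L(Y) = Y + Y²
((-4*6 + L(6)) + 173) + 273 = ((-4*6 + 6*(1 + 6)) + 173) + 273 = ((-24 + 6*7) + 173) + 273 = ((-24 + 42) + 173) + 273 = (18 + 173) + 273 = 191 + 273 = 464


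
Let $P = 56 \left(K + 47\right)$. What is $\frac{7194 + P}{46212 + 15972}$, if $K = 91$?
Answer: $\frac{2487}{10364} \approx 0.23997$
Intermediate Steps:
$P = 7728$ ($P = 56 \left(91 + 47\right) = 56 \cdot 138 = 7728$)
$\frac{7194 + P}{46212 + 15972} = \frac{7194 + 7728}{46212 + 15972} = \frac{14922}{62184} = 14922 \cdot \frac{1}{62184} = \frac{2487}{10364}$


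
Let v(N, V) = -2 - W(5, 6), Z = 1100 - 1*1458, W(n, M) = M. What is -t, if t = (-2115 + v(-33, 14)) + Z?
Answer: 2481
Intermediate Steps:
Z = -358 (Z = 1100 - 1458 = -358)
v(N, V) = -8 (v(N, V) = -2 - 1*6 = -2 - 6 = -8)
t = -2481 (t = (-2115 - 8) - 358 = -2123 - 358 = -2481)
-t = -1*(-2481) = 2481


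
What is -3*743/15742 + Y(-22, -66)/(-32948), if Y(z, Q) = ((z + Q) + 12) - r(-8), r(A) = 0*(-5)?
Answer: -18061175/129666854 ≈ -0.13929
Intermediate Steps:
r(A) = 0
Y(z, Q) = 12 + Q + z (Y(z, Q) = ((z + Q) + 12) - 1*0 = ((Q + z) + 12) + 0 = (12 + Q + z) + 0 = 12 + Q + z)
-3*743/15742 + Y(-22, -66)/(-32948) = -3*743/15742 + (12 - 66 - 22)/(-32948) = -2229*1/15742 - 76*(-1/32948) = -2229/15742 + 19/8237 = -18061175/129666854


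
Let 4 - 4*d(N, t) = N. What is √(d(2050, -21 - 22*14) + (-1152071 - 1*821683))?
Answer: I*√7897062/2 ≈ 1405.1*I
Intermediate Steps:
d(N, t) = 1 - N/4
√(d(2050, -21 - 22*14) + (-1152071 - 1*821683)) = √((1 - ¼*2050) + (-1152071 - 1*821683)) = √((1 - 1025/2) + (-1152071 - 821683)) = √(-1023/2 - 1973754) = √(-3948531/2) = I*√7897062/2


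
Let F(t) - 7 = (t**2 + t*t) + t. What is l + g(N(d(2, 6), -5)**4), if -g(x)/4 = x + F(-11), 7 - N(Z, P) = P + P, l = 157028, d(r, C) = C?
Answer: -178008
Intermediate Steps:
N(Z, P) = 7 - 2*P (N(Z, P) = 7 - (P + P) = 7 - 2*P)
F(t) = 7 + t + 2*t**2 (F(t) = 7 + ((t**2 + t*t) + t) = 7 + ((t**2 + t**2) + t) = 7 + (2*t**2 + t) = 7 + (t + 2*t**2) = 7 + t + 2*t**2)
g(x) = -952 - 4*x (g(x) = -4*(x + (7 - 11 + 2*(-11)**2)) = -4*(x + (7 - 11 + 2*121)) = -4*(x + (7 - 11 + 242)) = -4*(x + 238) = -4*(238 + x) = -952 - 4*x)
l + g(N(d(2, 6), -5)**4) = 157028 + (-952 - 4*(7 - 2*(-5))**4) = 157028 + (-952 - 4*(7 + 10)**4) = 157028 + (-952 - 4*17**4) = 157028 + (-952 - 4*83521) = 157028 + (-952 - 334084) = 157028 - 335036 = -178008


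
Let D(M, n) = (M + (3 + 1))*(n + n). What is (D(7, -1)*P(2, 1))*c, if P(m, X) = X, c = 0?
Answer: 0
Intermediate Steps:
D(M, n) = 2*n*(4 + M) (D(M, n) = (M + 4)*(2*n) = (4 + M)*(2*n) = 2*n*(4 + M))
(D(7, -1)*P(2, 1))*c = ((2*(-1)*(4 + 7))*1)*0 = ((2*(-1)*11)*1)*0 = -22*1*0 = -22*0 = 0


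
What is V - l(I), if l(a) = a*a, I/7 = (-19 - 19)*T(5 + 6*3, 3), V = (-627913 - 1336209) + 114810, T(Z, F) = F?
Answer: -2486116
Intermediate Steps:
V = -1849312 (V = -1964122 + 114810 = -1849312)
I = -798 (I = 7*((-19 - 19)*3) = 7*(-38*3) = 7*(-114) = -798)
l(a) = a²
V - l(I) = -1849312 - 1*(-798)² = -1849312 - 1*636804 = -1849312 - 636804 = -2486116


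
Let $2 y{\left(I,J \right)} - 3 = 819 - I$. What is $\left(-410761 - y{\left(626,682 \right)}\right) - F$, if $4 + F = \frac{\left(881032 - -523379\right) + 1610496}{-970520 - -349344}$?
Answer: $- \frac{255210250573}{621176} \approx -4.1085 \cdot 10^{5}$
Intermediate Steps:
$y{\left(I,J \right)} = 411 - \frac{I}{2}$ ($y{\left(I,J \right)} = \frac{3}{2} + \frac{819 - I}{2} = \frac{3}{2} - \left(- \frac{819}{2} + \frac{I}{2}\right) = 411 - \frac{I}{2}$)
$F = - \frac{5499611}{621176}$ ($F = -4 + \frac{\left(881032 - -523379\right) + 1610496}{-970520 - -349344} = -4 + \frac{\left(881032 + 523379\right) + 1610496}{-970520 + \left(-486047 + 835391\right)} = -4 + \frac{1404411 + 1610496}{-970520 + 349344} = -4 + \frac{3014907}{-621176} = -4 + 3014907 \left(- \frac{1}{621176}\right) = -4 - \frac{3014907}{621176} = - \frac{5499611}{621176} \approx -8.8535$)
$\left(-410761 - y{\left(626,682 \right)}\right) - F = \left(-410761 - \left(411 - 313\right)\right) - - \frac{5499611}{621176} = \left(-410761 - \left(411 - 313\right)\right) + \frac{5499611}{621176} = \left(-410761 - 98\right) + \frac{5499611}{621176} = -410859 + \frac{5499611}{621176} = - \frac{255210250573}{621176}$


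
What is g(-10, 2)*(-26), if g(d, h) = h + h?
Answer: -104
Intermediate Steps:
g(d, h) = 2*h
g(-10, 2)*(-26) = (2*2)*(-26) = 4*(-26) = -104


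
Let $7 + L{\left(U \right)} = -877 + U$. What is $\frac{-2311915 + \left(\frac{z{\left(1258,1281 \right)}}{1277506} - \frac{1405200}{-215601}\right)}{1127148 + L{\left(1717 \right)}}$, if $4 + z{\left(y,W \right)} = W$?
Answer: $- \frac{212257528428924771}{103560526335905662} \approx -2.0496$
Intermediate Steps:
$L{\left(U \right)} = -884 + U$ ($L{\left(U \right)} = -7 + \left(-877 + U\right) = -884 + U$)
$z{\left(y,W \right)} = -4 + W$
$\frac{-2311915 + \left(\frac{z{\left(1258,1281 \right)}}{1277506} - \frac{1405200}{-215601}\right)}{1127148 + L{\left(1717 \right)}} = \frac{-2311915 + \left(\frac{-4 + 1281}{1277506} - \frac{1405200}{-215601}\right)}{1127148 + \left(-884 + 1717\right)} = \frac{-2311915 + \left(1277 \cdot \frac{1}{1277506} - - \frac{468400}{71867}\right)}{1127148 + 833} = \frac{-2311915 + \left(\frac{1277}{1277506} + \frac{468400}{71867}\right)}{1127981} = \left(-2311915 + \frac{598475584559}{91810523702}\right) \frac{1}{1127981} = \left(- \frac{212257528428924771}{91810523702}\right) \frac{1}{1127981} = - \frac{212257528428924771}{103560526335905662}$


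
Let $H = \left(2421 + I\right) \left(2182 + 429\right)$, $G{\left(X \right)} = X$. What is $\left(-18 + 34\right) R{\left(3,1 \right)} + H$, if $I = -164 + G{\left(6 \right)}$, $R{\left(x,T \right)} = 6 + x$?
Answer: $5908837$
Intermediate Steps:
$I = -158$ ($I = -164 + 6 = -158$)
$H = 5908693$ ($H = \left(2421 - 158\right) \left(2182 + 429\right) = 2263 \cdot 2611 = 5908693$)
$\left(-18 + 34\right) R{\left(3,1 \right)} + H = \left(-18 + 34\right) \left(6 + 3\right) + 5908693 = 16 \cdot 9 + 5908693 = 144 + 5908693 = 5908837$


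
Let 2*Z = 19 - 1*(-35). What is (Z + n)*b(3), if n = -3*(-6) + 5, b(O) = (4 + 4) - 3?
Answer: 250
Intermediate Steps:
b(O) = 5 (b(O) = 8 - 3 = 5)
n = 23 (n = 18 + 5 = 23)
Z = 27 (Z = (19 - 1*(-35))/2 = (19 + 35)/2 = (½)*54 = 27)
(Z + n)*b(3) = (27 + 23)*5 = 50*5 = 250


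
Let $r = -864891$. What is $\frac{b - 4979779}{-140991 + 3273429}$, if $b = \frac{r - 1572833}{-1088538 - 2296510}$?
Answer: $- \frac{183225962029}{115254923772} \approx -1.5897$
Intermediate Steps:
$b = \frac{26497}{36794}$ ($b = \frac{-864891 - 1572833}{-1088538 - 2296510} = - \frac{2437724}{-3385048} = \left(-2437724\right) \left(- \frac{1}{3385048}\right) = \frac{26497}{36794} \approx 0.72014$)
$\frac{b - 4979779}{-140991 + 3273429} = \frac{\frac{26497}{36794} - 4979779}{-140991 + 3273429} = - \frac{183225962029}{36794 \cdot 3132438} = \left(- \frac{183225962029}{36794}\right) \frac{1}{3132438} = - \frac{183225962029}{115254923772}$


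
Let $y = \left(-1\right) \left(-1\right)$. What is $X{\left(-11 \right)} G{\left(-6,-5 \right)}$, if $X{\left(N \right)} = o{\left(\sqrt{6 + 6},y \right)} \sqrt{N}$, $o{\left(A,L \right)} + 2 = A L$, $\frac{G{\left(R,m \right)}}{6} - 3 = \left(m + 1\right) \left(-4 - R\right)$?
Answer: $60 i \left(\sqrt{11} - \sqrt{33}\right) \approx - 145.68 i$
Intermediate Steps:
$y = 1$
$G{\left(R,m \right)} = 18 + 6 \left(1 + m\right) \left(-4 - R\right)$ ($G{\left(R,m \right)} = 18 + 6 \left(m + 1\right) \left(-4 - R\right) = 18 + 6 \left(1 + m\right) \left(-4 - R\right)$)
$o{\left(A,L \right)} = -2 + A L$
$X{\left(N \right)} = \sqrt{N} \left(-2 + 2 \sqrt{3}\right)$ ($X{\left(N \right)} = \left(-2 + \sqrt{6 + 6} \cdot 1\right) \sqrt{N} = \left(-2 + \sqrt{12} \cdot 1\right) \sqrt{N} = \left(-2 + 2 \sqrt{3} \cdot 1\right) \sqrt{N} = \left(-2 + 2 \sqrt{3}\right) \sqrt{N} = \sqrt{N} \left(-2 + 2 \sqrt{3}\right)$)
$X{\left(-11 \right)} G{\left(-6,-5 \right)} = 2 \sqrt{-11} \left(-1 + \sqrt{3}\right) \left(-6 - -120 - -36 - \left(-36\right) \left(-5\right)\right) = 2 i \sqrt{11} \left(-1 + \sqrt{3}\right) \left(-6 + 120 + 36 - 180\right) = 2 i \sqrt{11} \left(-1 + \sqrt{3}\right) \left(-30\right) = - 60 i \sqrt{11} \left(-1 + \sqrt{3}\right)$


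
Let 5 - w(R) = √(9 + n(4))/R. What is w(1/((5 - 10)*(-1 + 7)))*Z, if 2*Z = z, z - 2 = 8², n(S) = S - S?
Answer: 3135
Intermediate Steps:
n(S) = 0
z = 66 (z = 2 + 8² = 2 + 64 = 66)
w(R) = 5 - 3/R (w(R) = 5 - √(9 + 0)/R = 5 - √9/R = 5 - 3/R)
Z = 33 (Z = (½)*66 = 33)
w(1/((5 - 10)*(-1 + 7)))*Z = (5 - 3*(5 - 10)*(-1 + 7))*33 = (5 - 3*(-5*6))*33 = (5 - 3/(1/(-30)))*33 = (5 - 3/(-1/30))*33 = (5 - 3*(-30))*33 = (5 + 90)*33 = 95*33 = 3135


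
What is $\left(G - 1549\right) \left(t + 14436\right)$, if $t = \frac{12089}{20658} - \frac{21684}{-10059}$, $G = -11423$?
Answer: $- \frac{196568604043510}{1049489} \approx -1.873 \cdot 10^{8}$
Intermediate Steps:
$t = \frac{17259131}{6296934}$ ($t = 12089 \cdot \frac{1}{20658} - - \frac{7228}{3353} = \frac{1099}{1878} + \frac{7228}{3353} = \frac{17259131}{6296934} \approx 2.7409$)
$\left(G - 1549\right) \left(t + 14436\right) = \left(-11423 - 1549\right) \left(\frac{17259131}{6296934} + 14436\right) = \left(-12972\right) \frac{90919798355}{6296934} = - \frac{196568604043510}{1049489}$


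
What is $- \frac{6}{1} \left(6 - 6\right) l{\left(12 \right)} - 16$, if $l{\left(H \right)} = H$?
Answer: $-16$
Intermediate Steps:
$- \frac{6}{1} \left(6 - 6\right) l{\left(12 \right)} - 16 = - \frac{6}{1} \left(6 - 6\right) 12 - 16 = \left(-6\right) 1 \cdot 0 \cdot 12 - 16 = \left(-6\right) 0 \cdot 12 - 16 = 0 \cdot 12 - 16 = 0 - 16 = -16$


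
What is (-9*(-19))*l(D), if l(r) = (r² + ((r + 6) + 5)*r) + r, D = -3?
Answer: -3078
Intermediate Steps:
l(r) = r + r² + r*(11 + r) (l(r) = (r² + ((6 + r) + 5)*r) + r = (r² + (11 + r)*r) + r = (r² + r*(11 + r)) + r = r + r² + r*(11 + r))
(-9*(-19))*l(D) = (-9*(-19))*(2*(-3)*(6 - 3)) = 171*(2*(-3)*3) = 171*(-18) = -3078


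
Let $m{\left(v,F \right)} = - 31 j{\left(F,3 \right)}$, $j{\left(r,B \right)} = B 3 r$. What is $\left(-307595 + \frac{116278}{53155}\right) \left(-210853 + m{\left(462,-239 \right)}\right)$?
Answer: $\frac{2357226032870884}{53155} \approx 4.4346 \cdot 10^{10}$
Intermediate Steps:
$j{\left(r,B \right)} = 3 B r$
$m{\left(v,F \right)} = - 279 F$ ($m{\left(v,F \right)} = - 31 \cdot 3 \cdot 3 F = - 31 \cdot 9 F = - 279 F$)
$\left(-307595 + \frac{116278}{53155}\right) \left(-210853 + m{\left(462,-239 \right)}\right) = \left(-307595 + \frac{116278}{53155}\right) \left(-210853 - -66681\right) = \left(-307595 + 116278 \cdot \frac{1}{53155}\right) \left(-210853 + 66681\right) = \left(-307595 + \frac{116278}{53155}\right) \left(-144172\right) = \left(- \frac{16350095947}{53155}\right) \left(-144172\right) = \frac{2357226032870884}{53155}$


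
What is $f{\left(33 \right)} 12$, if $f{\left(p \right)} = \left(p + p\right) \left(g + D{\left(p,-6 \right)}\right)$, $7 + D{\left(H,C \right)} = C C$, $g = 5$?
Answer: $26928$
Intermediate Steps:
$D{\left(H,C \right)} = -7 + C^{2}$ ($D{\left(H,C \right)} = -7 + C C = -7 + C^{2}$)
$f{\left(p \right)} = 68 p$ ($f{\left(p \right)} = \left(p + p\right) \left(5 - \left(7 - \left(-6\right)^{2}\right)\right) = 2 p \left(5 + \left(-7 + 36\right)\right) = 2 p \left(5 + 29\right) = 2 p 34 = 68 p$)
$f{\left(33 \right)} 12 = 68 \cdot 33 \cdot 12 = 2244 \cdot 12 = 26928$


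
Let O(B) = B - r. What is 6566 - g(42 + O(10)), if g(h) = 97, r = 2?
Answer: 6469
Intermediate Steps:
O(B) = -2 + B (O(B) = B - 1*2 = B - 2 = -2 + B)
6566 - g(42 + O(10)) = 6566 - 1*97 = 6566 - 97 = 6469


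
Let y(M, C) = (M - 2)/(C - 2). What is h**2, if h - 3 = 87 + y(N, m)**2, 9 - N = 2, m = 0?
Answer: 148225/16 ≈ 9264.1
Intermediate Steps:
N = 7 (N = 9 - 1*2 = 9 - 2 = 7)
y(M, C) = (-2 + M)/(-2 + C)
h = 385/4 (h = 3 + (87 + ((-2 + 7)/(-2 + 0))**2) = 3 + (87 + (5/(-2))**2) = 3 + (87 + (-1/2*5)**2) = 3 + (87 + (-5/2)**2) = 3 + (87 + 25/4) = 3 + 373/4 = 385/4 ≈ 96.250)
h**2 = (385/4)**2 = 148225/16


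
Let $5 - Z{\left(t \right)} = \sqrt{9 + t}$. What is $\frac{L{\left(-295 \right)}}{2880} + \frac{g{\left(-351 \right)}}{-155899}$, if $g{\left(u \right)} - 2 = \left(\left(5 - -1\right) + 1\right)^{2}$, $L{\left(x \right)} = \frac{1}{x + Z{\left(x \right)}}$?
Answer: $\frac{- 146880 \sqrt{286} + 42751099 i}{448989120 \left(\sqrt{286} - 290 i\right)} \approx -0.00032833 + 6.9586 \cdot 10^{-8} i$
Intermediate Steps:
$Z{\left(t \right)} = 5 - \sqrt{9 + t}$
$L{\left(x \right)} = \frac{1}{5 + x - \sqrt{9 + x}}$ ($L{\left(x \right)} = \frac{1}{x - \left(-5 + \sqrt{9 + x}\right)} = \frac{1}{5 + x - \sqrt{9 + x}}$)
$g{\left(u \right)} = 51$ ($g{\left(u \right)} = 2 + \left(\left(5 - -1\right) + 1\right)^{2} = 2 + \left(\left(5 + 1\right) + 1\right)^{2} = 2 + \left(6 + 1\right)^{2} = 2 + 7^{2} = 2 + 49 = 51$)
$\frac{L{\left(-295 \right)}}{2880} + \frac{g{\left(-351 \right)}}{-155899} = \frac{1}{\left(5 - 295 - \sqrt{9 - 295}\right) 2880} + \frac{51}{-155899} = \frac{1}{5 - 295 - \sqrt{-286}} \cdot \frac{1}{2880} + 51 \left(- \frac{1}{155899}\right) = \frac{1}{5 - 295 - i \sqrt{286}} \cdot \frac{1}{2880} - \frac{51}{155899} = \frac{1}{-290 - i \sqrt{286}} \cdot \frac{1}{2880} - \frac{51}{155899} = \frac{1}{2880 \left(-290 - i \sqrt{286}\right)} - \frac{51}{155899} = - \frac{51}{155899} + \frac{1}{2880 \left(-290 - i \sqrt{286}\right)}$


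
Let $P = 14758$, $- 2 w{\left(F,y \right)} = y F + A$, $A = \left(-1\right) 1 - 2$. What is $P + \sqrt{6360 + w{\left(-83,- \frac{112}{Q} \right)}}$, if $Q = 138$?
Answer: $14758 + \frac{\sqrt{120506982}}{138} \approx 14838.0$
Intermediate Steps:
$A = -3$ ($A = -1 - 2 = -3$)
$w{\left(F,y \right)} = \frac{3}{2} - \frac{F y}{2}$ ($w{\left(F,y \right)} = - \frac{y F - 3}{2} = - \frac{F y - 3}{2} = - \frac{-3 + F y}{2} = \frac{3}{2} - \frac{F y}{2}$)
$P + \sqrt{6360 + w{\left(-83,- \frac{112}{Q} \right)}} = 14758 + \sqrt{6360 + \left(\frac{3}{2} - - \frac{83 \left(- \frac{112}{138}\right)}{2}\right)} = 14758 + \sqrt{6360 + \left(\frac{3}{2} - - \frac{83 \left(\left(-112\right) \frac{1}{138}\right)}{2}\right)} = 14758 + \sqrt{6360 + \left(\frac{3}{2} - \left(- \frac{83}{2}\right) \left(- \frac{56}{69}\right)\right)} = 14758 + \sqrt{6360 + \left(\frac{3}{2} - \frac{2324}{69}\right)} = 14758 + \sqrt{6360 - \frac{4441}{138}} = 14758 + \sqrt{\frac{873239}{138}} = 14758 + \frac{\sqrt{120506982}}{138}$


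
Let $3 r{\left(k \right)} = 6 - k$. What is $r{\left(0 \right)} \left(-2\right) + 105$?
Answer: $101$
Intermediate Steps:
$r{\left(k \right)} = 2 - \frac{k}{3}$ ($r{\left(k \right)} = \frac{6 - k}{3} = 2 - \frac{k}{3}$)
$r{\left(0 \right)} \left(-2\right) + 105 = \left(2 - 0\right) \left(-2\right) + 105 = \left(2 + 0\right) \left(-2\right) + 105 = 2 \left(-2\right) + 105 = -4 + 105 = 101$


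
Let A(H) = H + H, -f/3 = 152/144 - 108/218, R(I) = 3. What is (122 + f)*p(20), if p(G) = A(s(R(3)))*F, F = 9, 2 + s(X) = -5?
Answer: -1652469/109 ≈ -15160.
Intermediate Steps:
s(X) = -7 (s(X) = -2 - 5 = -7)
f = -1099/654 (f = -3*(152/144 - 108/218) = -3*(152*(1/144) - 108*1/218) = -3*(19/18 - 54/109) = -3*1099/1962 = -1099/654 ≈ -1.6804)
A(H) = 2*H
p(G) = -126 (p(G) = (2*(-7))*9 = -14*9 = -126)
(122 + f)*p(20) = (122 - 1099/654)*(-126) = (78689/654)*(-126) = -1652469/109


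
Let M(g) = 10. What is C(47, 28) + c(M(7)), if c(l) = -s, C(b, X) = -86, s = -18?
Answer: -68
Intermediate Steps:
c(l) = 18 (c(l) = -1*(-18) = 18)
C(47, 28) + c(M(7)) = -86 + 18 = -68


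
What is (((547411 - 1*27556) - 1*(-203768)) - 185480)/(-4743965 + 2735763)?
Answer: -538143/2008202 ≈ -0.26797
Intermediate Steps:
(((547411 - 1*27556) - 1*(-203768)) - 185480)/(-4743965 + 2735763) = (((547411 - 27556) + 203768) - 185480)/(-2008202) = ((519855 + 203768) - 185480)*(-1/2008202) = (723623 - 185480)*(-1/2008202) = 538143*(-1/2008202) = -538143/2008202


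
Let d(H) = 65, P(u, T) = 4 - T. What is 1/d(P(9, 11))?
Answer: 1/65 ≈ 0.015385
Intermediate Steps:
1/d(P(9, 11)) = 1/65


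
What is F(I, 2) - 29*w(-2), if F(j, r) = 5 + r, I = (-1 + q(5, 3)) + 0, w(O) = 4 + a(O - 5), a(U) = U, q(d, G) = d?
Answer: 94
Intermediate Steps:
w(O) = -1 + O (w(O) = 4 + (O - 5) = 4 + (-5 + O) = -1 + O)
I = 4 (I = (-1 + 5) + 0 = 4 + 0 = 4)
F(I, 2) - 29*w(-2) = (5 + 2) - 29*(-1 - 2) = 7 - 29*(-3) = 7 + 87 = 94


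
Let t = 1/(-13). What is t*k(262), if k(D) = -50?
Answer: 50/13 ≈ 3.8462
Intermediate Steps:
t = -1/13 ≈ -0.076923
t*k(262) = -1/13*(-50) = 50/13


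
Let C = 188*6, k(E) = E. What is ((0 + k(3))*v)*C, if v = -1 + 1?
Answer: 0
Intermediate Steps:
v = 0
C = 1128
((0 + k(3))*v)*C = ((0 + 3)*0)*1128 = (3*0)*1128 = 0*1128 = 0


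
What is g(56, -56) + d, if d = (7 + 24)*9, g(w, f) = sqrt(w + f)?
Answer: 279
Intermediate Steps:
g(w, f) = sqrt(f + w)
d = 279 (d = 31*9 = 279)
g(56, -56) + d = sqrt(-56 + 56) + 279 = sqrt(0) + 279 = 0 + 279 = 279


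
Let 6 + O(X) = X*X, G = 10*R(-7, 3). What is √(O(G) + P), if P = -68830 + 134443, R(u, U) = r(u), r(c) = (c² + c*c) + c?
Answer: √893707 ≈ 945.36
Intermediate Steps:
r(c) = c + 2*c² (r(c) = (c² + c²) + c = 2*c² + c = c + 2*c²)
R(u, U) = u*(1 + 2*u)
P = 65613
G = 910 (G = 10*(-7*(1 + 2*(-7))) = 10*(-7*(1 - 14)) = 10*(-7*(-13)) = 10*91 = 910)
O(X) = -6 + X² (O(X) = -6 + X*X = -6 + X²)
√(O(G) + P) = √((-6 + 910²) + 65613) = √((-6 + 828100) + 65613) = √(828094 + 65613) = √893707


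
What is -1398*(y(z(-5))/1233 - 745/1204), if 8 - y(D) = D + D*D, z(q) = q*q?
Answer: 131377283/82474 ≈ 1593.0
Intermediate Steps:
z(q) = q**2
y(D) = 8 - D - D**2 (y(D) = 8 - (D + D*D) = 8 - (D + D**2) = 8 + (-D - D**2) = 8 - D - D**2)
-1398*(y(z(-5))/1233 - 745/1204) = -1398*((8 - 1*(-5)**2 - ((-5)**2)**2)/1233 - 745/1204) = -1398*((8 - 1*25 - 1*25**2)*(1/1233) - 745*1/1204) = -1398*((8 - 25 - 1*625)*(1/1233) - 745/1204) = -1398*((8 - 25 - 625)*(1/1233) - 745/1204) = -1398*(-642*1/1233 - 745/1204) = -1398*(-214/411 - 745/1204) = -1398*(-563851/494844) = 131377283/82474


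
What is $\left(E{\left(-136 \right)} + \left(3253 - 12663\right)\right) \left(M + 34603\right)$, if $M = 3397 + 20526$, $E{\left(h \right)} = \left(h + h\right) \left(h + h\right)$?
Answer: $3779257924$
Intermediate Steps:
$E{\left(h \right)} = 4 h^{2}$ ($E{\left(h \right)} = 2 h 2 h = 4 h^{2}$)
$M = 23923$
$\left(E{\left(-136 \right)} + \left(3253 - 12663\right)\right) \left(M + 34603\right) = \left(4 \left(-136\right)^{2} + \left(3253 - 12663\right)\right) \left(23923 + 34603\right) = \left(4 \cdot 18496 - 9410\right) 58526 = \left(73984 - 9410\right) 58526 = 64574 \cdot 58526 = 3779257924$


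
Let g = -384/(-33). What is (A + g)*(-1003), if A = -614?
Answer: 6645878/11 ≈ 6.0417e+5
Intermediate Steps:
g = 128/11 (g = -384*(-1/33) = 128/11 ≈ 11.636)
(A + g)*(-1003) = (-614 + 128/11)*(-1003) = -6626/11*(-1003) = 6645878/11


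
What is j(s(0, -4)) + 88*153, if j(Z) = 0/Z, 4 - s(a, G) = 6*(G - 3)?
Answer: 13464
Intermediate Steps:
s(a, G) = 22 - 6*G (s(a, G) = 4 - 6*(G - 3) = 4 - 6*(-3 + G) = 4 - (-18 + 6*G) = 4 + (18 - 6*G) = 22 - 6*G)
j(Z) = 0
j(s(0, -4)) + 88*153 = 0 + 88*153 = 0 + 13464 = 13464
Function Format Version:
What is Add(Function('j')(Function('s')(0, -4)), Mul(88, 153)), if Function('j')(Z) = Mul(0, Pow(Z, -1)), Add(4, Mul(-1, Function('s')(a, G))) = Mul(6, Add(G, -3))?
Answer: 13464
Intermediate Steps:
Function('s')(a, G) = Add(22, Mul(-6, G)) (Function('s')(a, G) = Add(4, Mul(-1, Mul(6, Add(G, -3)))) = Add(4, Mul(-1, Mul(6, Add(-3, G)))) = Add(4, Mul(-1, Add(-18, Mul(6, G)))) = Add(4, Add(18, Mul(-6, G))) = Add(22, Mul(-6, G)))
Function('j')(Z) = 0
Add(Function('j')(Function('s')(0, -4)), Mul(88, 153)) = Add(0, Mul(88, 153)) = Add(0, 13464) = 13464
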